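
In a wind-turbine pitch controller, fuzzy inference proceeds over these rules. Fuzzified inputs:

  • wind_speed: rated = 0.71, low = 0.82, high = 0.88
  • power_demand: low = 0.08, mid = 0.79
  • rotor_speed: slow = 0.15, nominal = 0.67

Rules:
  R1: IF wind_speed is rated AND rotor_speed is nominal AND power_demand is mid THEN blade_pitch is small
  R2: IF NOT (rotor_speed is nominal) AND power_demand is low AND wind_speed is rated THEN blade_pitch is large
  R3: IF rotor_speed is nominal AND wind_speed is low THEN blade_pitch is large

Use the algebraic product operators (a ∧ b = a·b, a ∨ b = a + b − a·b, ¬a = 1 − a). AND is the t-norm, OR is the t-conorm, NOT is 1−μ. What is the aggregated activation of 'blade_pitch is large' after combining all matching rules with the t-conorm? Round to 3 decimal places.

0.558

R1: rated=0.71, nominal=0.67, mid=0.79; AND[a·b] → w = 0.3758
R2: ¬nominal=1−0.67=0.33, low=0.08, rated=0.71; AND[a·b] → w = 0.0187
R3: nominal=0.67, low=0.82; AND[a·b] → w = 0.5494
Rules with consequent 'large': {R2, R3} → strengths 0.0187, 0.5494
Aggregate via t-conorm [a + b − a·b]: 0.5578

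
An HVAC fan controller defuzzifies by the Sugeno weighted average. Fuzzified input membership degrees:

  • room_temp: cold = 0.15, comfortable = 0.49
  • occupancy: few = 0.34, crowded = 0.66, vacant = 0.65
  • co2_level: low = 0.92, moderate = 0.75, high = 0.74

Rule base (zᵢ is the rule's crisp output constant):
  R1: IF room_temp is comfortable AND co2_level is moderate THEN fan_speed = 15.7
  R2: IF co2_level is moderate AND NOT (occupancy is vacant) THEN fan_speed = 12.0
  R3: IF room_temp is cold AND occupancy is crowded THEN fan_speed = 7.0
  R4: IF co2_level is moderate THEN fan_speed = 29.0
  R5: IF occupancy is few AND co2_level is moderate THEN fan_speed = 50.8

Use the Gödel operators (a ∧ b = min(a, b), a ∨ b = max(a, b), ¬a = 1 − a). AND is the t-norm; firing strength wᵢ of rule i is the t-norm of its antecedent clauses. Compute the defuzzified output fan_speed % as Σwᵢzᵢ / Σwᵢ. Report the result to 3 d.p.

R1 (z=15.7): comfortable=0.49, moderate=0.75; AND[min(a, b)] → w = 0.49
R2 (z=12.0): moderate=0.75, ¬vacant=1−0.65=0.35; AND[min(a, b)] → w = 0.35
R3 (z=7.0): cold=0.15, crowded=0.66; AND[min(a, b)] → w = 0.15
R4 (z=29.0): moderate=0.75 → w = 0.75
R5 (z=50.8): few=0.34, moderate=0.75; AND[min(a, b)] → w = 0.34
Weighted average = (0.49·15.7 + 0.35·12.0 + 0.15·7.0 + 0.75·29.0 + 0.34·50.8) / (0.49 + 0.35 + 0.15 + 0.75 + 0.34)
  = 51.9650 / 2.0800 = 24.983

24.983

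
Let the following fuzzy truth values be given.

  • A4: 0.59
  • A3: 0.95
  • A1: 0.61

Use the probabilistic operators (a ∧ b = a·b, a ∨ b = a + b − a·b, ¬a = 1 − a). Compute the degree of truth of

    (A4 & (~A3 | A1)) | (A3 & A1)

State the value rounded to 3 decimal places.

~A3 = 1 − 0.9500 = 0.0500
~A3 | A1 = a + b − a·b on (0.0500, 0.6100) = 0.6295
A4 & (~A3 | A1) = a·b on (0.5900, 0.6295) = 0.3714
A3 & A1 = a·b on (0.9500, 0.6100) = 0.5795
(A4 & (~A3 | A1)) | (A3 & A1) = a + b − a·b on (0.3714, 0.5795) = 0.7357

0.736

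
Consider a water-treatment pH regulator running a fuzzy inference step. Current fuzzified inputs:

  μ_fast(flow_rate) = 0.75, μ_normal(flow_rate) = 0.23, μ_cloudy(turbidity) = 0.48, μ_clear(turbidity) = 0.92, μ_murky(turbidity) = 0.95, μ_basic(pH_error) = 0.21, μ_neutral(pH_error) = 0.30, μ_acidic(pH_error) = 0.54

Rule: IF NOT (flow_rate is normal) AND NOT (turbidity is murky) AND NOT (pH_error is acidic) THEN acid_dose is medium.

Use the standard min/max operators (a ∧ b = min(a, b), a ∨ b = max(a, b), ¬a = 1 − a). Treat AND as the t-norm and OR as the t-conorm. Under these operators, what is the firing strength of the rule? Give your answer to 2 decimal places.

firing strength: ¬normal=1−0.23=0.77, ¬murky=1−0.95=0.05, ¬acidic=1−0.54=0.46; AND[min(a, b)] → w = 0.05

0.05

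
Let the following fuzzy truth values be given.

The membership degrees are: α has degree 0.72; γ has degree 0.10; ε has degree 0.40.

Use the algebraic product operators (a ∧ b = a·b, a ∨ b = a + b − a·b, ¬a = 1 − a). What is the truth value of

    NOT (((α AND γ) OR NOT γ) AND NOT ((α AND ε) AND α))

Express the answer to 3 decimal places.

α AND γ = a·b on (0.7200, 0.1000) = 0.0720
NOT γ = 1 − 0.1000 = 0.9000
(α AND γ) OR NOT γ = a + b − a·b on (0.0720, 0.9000) = 0.9072
α AND ε = a·b on (0.7200, 0.4000) = 0.2880
(α AND ε) AND α = a·b on (0.2880, 0.7200) = 0.2074
NOT ((α AND ε) AND α) = 1 − 0.2074 = 0.7926
((α AND γ) OR NOT γ) AND NOT ((α AND ε) AND α) = a·b on (0.9072, 0.7926) = 0.7191
NOT (((α AND γ) OR NOT γ) AND NOT ((α AND ε) AND α)) = 1 − 0.7191 = 0.2809

0.281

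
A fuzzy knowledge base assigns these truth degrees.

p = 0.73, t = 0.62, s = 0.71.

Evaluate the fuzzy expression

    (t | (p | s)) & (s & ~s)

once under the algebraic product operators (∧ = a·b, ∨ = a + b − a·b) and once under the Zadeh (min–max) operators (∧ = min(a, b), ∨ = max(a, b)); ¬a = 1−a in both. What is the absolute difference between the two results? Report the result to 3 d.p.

Under algebraic product:
  p | s = a + b − a·b on (0.7300, 0.7100) = 0.9217
  t | (p | s) = a + b − a·b on (0.6200, 0.9217) = 0.9702
  ~s = 1 − 0.7100 = 0.2900
  s & ~s = a·b on (0.7100, 0.2900) = 0.2059
  (t | (p | s)) & (s & ~s) = a·b on (0.9702, 0.2059) = 0.1998
  → value = 0.1998
Under Zadeh (min–max):
  p | s = max(a, b) on (0.73, 0.71) = 0.73
  t | (p | s) = max(a, b) on (0.62, 0.73) = 0.73
  ~s = 1 − 0.71 = 0.29
  s & ~s = min(a, b) on (0.71, 0.29) = 0.29
  (t | (p | s)) & (s & ~s) = min(a, b) on (0.73, 0.29) = 0.29
  → value = 0.2900
|0.1998 − 0.2900| = 0.090

0.090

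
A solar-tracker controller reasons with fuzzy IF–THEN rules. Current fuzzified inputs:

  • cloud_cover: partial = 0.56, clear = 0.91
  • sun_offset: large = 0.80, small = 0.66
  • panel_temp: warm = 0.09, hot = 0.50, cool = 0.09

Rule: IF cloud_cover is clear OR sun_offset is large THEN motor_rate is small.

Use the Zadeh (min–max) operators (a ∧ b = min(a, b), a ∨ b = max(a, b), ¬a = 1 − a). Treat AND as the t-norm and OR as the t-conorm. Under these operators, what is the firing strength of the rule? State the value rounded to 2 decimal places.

firing strength: clear=0.91, large=0.80; OR[max(a, b)] → w = 0.91

0.91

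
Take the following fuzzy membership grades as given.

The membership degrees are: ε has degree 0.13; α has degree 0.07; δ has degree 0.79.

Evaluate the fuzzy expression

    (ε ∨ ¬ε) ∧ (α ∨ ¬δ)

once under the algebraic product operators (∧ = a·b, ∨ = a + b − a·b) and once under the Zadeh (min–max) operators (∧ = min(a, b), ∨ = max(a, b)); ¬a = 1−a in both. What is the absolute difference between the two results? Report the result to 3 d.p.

Under algebraic product:
  ¬ε = 1 − 0.1300 = 0.8700
  ε ∨ ¬ε = a + b − a·b on (0.1300, 0.8700) = 0.8869
  ¬δ = 1 − 0.7900 = 0.2100
  α ∨ ¬δ = a + b − a·b on (0.0700, 0.2100) = 0.2653
  (ε ∨ ¬ε) ∧ (α ∨ ¬δ) = a·b on (0.8869, 0.2653) = 0.2353
  → value = 0.2353
Under Zadeh (min–max):
  ¬ε = 1 − 0.13 = 0.87
  ε ∨ ¬ε = max(a, b) on (0.13, 0.87) = 0.87
  ¬δ = 1 − 0.79 = 0.21
  α ∨ ¬δ = max(a, b) on (0.07, 0.21) = 0.21
  (ε ∨ ¬ε) ∧ (α ∨ ¬δ) = min(a, b) on (0.87, 0.21) = 0.21
  → value = 0.2100
|0.2353 − 0.2100| = 0.025

0.025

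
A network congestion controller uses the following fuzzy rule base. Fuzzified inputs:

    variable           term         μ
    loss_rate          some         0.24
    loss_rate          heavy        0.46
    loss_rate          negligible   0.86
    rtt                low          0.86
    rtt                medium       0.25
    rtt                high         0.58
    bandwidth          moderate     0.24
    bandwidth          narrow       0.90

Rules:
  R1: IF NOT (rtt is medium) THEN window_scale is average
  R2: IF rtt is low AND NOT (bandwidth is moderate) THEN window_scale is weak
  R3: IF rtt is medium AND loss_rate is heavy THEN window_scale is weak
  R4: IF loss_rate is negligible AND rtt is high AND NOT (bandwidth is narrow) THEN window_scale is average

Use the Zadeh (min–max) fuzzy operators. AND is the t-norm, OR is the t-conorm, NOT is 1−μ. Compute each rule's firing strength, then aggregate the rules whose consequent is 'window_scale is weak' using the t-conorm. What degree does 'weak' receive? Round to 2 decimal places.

0.76

R1: ¬medium=1−0.25=0.75 → w = 0.75
R2: low=0.86, ¬moderate=1−0.24=0.76; AND[min(a, b)] → w = 0.76
R3: medium=0.25, heavy=0.46; AND[min(a, b)] → w = 0.25
R4: negligible=0.86, high=0.58, ¬narrow=1−0.90=0.10; AND[min(a, b)] → w = 0.10
Rules with consequent 'weak': {R2, R3} → strengths 0.76, 0.25
Aggregate via t-conorm [max(a, b)]: 0.76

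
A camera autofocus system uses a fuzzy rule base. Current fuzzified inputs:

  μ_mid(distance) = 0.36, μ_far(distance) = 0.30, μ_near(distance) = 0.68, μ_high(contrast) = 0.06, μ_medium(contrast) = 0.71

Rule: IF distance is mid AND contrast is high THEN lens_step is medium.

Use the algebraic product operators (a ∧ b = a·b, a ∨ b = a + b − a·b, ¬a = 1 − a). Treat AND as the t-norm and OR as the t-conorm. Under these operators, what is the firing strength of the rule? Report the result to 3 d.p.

firing strength: mid=0.36, high=0.06; AND[a·b] → w = 0.0216

0.022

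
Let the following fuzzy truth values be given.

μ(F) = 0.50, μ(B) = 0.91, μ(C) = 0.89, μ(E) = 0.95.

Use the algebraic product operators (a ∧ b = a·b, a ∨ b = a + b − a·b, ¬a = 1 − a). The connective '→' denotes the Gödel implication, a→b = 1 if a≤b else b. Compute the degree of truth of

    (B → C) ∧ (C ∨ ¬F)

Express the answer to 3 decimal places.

0.841

B → C  [Gödel: 1 if a≤b else b] with a=0.9100, b=0.8900 → 0.8900
¬F = 1 − 0.5000 = 0.5000
C ∨ ¬F = a + b − a·b on (0.8900, 0.5000) = 0.9450
(B → C) ∧ (C ∨ ¬F) = a·b on (0.8900, 0.9450) = 0.8411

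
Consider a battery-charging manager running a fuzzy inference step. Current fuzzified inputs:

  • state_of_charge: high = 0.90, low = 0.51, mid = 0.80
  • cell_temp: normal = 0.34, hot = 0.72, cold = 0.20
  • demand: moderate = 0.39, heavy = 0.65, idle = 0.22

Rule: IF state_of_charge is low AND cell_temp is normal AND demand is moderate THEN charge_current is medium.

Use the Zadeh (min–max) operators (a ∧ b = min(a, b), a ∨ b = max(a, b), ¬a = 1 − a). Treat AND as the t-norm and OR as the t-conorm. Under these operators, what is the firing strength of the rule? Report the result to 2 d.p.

firing strength: low=0.51, normal=0.34, moderate=0.39; AND[min(a, b)] → w = 0.34

0.34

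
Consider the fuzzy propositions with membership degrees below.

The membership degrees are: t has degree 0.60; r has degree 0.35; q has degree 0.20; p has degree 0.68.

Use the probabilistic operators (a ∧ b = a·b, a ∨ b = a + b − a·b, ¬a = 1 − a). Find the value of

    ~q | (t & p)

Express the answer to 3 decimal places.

0.882

~q = 1 − 0.2000 = 0.8000
t & p = a·b on (0.6000, 0.6800) = 0.4080
~q | (t & p) = a + b − a·b on (0.8000, 0.4080) = 0.8816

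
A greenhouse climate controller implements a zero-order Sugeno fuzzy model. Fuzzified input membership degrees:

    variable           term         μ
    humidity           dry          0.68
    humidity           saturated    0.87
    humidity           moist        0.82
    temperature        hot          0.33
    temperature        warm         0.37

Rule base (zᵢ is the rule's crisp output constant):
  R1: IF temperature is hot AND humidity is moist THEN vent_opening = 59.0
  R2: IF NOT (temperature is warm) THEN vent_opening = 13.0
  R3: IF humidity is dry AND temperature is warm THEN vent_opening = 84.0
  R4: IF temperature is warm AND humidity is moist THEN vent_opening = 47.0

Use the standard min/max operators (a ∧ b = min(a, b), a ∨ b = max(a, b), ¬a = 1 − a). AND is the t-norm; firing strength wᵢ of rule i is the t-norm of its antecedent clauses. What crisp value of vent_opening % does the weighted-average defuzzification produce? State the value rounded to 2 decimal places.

44.78

R1 (z=59.0): hot=0.33, moist=0.82; AND[min(a, b)] → w = 0.33
R2 (z=13.0): ¬warm=1−0.37=0.63 → w = 0.63
R3 (z=84.0): dry=0.68, warm=0.37; AND[min(a, b)] → w = 0.37
R4 (z=47.0): warm=0.37, moist=0.82; AND[min(a, b)] → w = 0.37
Weighted average = (0.33·59.0 + 0.63·13.0 + 0.37·84.0 + 0.37·47.0) / (0.33 + 0.63 + 0.37 + 0.37)
  = 76.1300 / 1.7000 = 44.78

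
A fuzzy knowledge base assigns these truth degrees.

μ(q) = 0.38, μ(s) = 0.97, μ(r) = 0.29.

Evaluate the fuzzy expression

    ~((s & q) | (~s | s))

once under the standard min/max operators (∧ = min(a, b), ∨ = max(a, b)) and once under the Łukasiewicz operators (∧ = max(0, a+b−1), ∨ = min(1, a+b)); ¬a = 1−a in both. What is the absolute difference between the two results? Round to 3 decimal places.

0.030

Under standard min/max:
  s & q = min(a, b) on (0.97, 0.38) = 0.38
  ~s = 1 − 0.97 = 0.03
  ~s | s = max(a, b) on (0.03, 0.97) = 0.97
  (s & q) | (~s | s) = max(a, b) on (0.38, 0.97) = 0.97
  ~((s & q) | (~s | s)) = 1 − 0.97 = 0.03
  → value = 0.0300
Under Łukasiewicz:
  s & q = max(0, a+b−1) on (0.97, 0.38) = 0.35
  ~s = 1 − 0.97 = 0.03
  ~s | s = min(1, a+b) on (0.03, 0.97) = 1.00
  (s & q) | (~s | s) = min(1, a+b) on (0.35, 1.00) = 1.00
  ~((s & q) | (~s | s)) = 1 − 1.00 = 0.00
  → value = 0.0000
|0.0300 − 0.0000| = 0.030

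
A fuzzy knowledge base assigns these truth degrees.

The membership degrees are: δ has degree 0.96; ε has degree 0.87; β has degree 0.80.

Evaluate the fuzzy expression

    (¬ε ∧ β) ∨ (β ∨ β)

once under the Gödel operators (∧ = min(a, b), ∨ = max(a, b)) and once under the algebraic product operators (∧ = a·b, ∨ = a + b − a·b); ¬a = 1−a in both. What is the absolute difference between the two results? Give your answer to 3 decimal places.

0.164

Under Gödel:
  ¬ε = 1 − 0.87 = 0.13
  ¬ε ∧ β = min(a, b) on (0.13, 0.80) = 0.13
  β ∨ β = max(a, b) on (0.80, 0.80) = 0.80
  (¬ε ∧ β) ∨ (β ∨ β) = max(a, b) on (0.13, 0.80) = 0.80
  → value = 0.8000
Under algebraic product:
  ¬ε = 1 − 0.8700 = 0.1300
  ¬ε ∧ β = a·b on (0.1300, 0.8000) = 0.1040
  β ∨ β = a + b − a·b on (0.8000, 0.8000) = 0.9600
  (¬ε ∧ β) ∨ (β ∨ β) = a + b − a·b on (0.1040, 0.9600) = 0.9642
  → value = 0.9642
|0.8000 − 0.9642| = 0.164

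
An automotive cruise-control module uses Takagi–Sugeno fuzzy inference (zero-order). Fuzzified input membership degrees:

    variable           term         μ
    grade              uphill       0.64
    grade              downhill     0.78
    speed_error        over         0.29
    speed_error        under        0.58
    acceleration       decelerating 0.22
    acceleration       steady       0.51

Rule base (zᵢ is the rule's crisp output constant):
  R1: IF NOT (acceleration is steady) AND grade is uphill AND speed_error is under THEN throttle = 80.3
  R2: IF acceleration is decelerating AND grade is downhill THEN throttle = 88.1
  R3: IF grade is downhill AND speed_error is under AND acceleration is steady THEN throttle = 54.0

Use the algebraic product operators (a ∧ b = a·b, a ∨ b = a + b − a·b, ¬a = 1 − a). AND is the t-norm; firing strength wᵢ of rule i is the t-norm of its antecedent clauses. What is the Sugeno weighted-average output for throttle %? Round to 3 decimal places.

R1 (z=80.3): ¬steady=1−0.51=0.49, uphill=0.64, under=0.58; AND[a·b] → w = 0.1819
R2 (z=88.1): decelerating=0.22, downhill=0.78; AND[a·b] → w = 0.1716
R3 (z=54.0): downhill=0.78, under=0.58, steady=0.51; AND[a·b] → w = 0.2307
Weighted average = (0.1819·80.3 + 0.1716·88.1 + 0.2307·54.0) / (0.1819 + 0.1716 + 0.2307)
  = 42.1827 / 0.5842 = 72.204

72.204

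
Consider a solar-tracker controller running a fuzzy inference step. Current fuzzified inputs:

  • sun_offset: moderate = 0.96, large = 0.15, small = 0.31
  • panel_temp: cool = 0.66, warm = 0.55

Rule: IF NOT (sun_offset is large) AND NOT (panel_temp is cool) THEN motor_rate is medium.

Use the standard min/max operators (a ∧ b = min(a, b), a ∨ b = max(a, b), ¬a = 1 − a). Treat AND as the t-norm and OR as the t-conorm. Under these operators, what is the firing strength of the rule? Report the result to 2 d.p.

firing strength: ¬large=1−0.15=0.85, ¬cool=1−0.66=0.34; AND[min(a, b)] → w = 0.34

0.34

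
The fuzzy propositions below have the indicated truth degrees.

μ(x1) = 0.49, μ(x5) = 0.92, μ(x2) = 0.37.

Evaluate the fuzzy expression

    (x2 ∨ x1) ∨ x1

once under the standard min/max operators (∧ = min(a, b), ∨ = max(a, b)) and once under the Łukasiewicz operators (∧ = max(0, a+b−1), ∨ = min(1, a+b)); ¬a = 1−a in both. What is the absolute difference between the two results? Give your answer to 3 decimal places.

0.510

Under standard min/max:
  x2 ∨ x1 = max(a, b) on (0.37, 0.49) = 0.49
  (x2 ∨ x1) ∨ x1 = max(a, b) on (0.49, 0.49) = 0.49
  → value = 0.4900
Under Łukasiewicz:
  x2 ∨ x1 = min(1, a+b) on (0.37, 0.49) = 0.86
  (x2 ∨ x1) ∨ x1 = min(1, a+b) on (0.86, 0.49) = 1.00
  → value = 1.0000
|0.4900 − 1.0000| = 0.510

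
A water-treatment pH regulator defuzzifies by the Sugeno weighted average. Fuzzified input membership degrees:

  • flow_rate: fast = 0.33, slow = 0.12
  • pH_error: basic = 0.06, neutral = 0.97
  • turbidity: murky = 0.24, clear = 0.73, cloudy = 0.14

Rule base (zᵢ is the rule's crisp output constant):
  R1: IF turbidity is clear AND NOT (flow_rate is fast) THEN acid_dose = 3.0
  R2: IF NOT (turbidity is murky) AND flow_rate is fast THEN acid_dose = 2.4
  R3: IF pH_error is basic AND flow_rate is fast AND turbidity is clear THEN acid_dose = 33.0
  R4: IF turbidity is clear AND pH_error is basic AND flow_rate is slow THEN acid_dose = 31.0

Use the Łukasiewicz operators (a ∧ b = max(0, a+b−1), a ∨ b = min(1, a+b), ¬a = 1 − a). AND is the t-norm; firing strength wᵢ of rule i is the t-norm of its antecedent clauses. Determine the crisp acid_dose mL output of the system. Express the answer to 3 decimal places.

R1 (z=3.0): clear=0.73, ¬fast=1−0.33=0.67; AND[max(0, a+b−1)] → w = 0.40
R2 (z=2.4): ¬murky=1−0.24=0.76, fast=0.33; AND[max(0, a+b−1)] → w = 0.09
R3 (z=33.0): basic=0.06, fast=0.33, clear=0.73; AND[max(0, a+b−1)] → w = 0.00
R4 (z=31.0): clear=0.73, basic=0.06, slow=0.12; AND[max(0, a+b−1)] → w = 0.00
Weighted average = (0.40·3.0 + 0.09·2.4 + 0.00·33.0 + 0.00·31.0) / (0.40 + 0.09 + 0.00 + 0.00)
  = 1.4160 / 0.4900 = 2.890

2.890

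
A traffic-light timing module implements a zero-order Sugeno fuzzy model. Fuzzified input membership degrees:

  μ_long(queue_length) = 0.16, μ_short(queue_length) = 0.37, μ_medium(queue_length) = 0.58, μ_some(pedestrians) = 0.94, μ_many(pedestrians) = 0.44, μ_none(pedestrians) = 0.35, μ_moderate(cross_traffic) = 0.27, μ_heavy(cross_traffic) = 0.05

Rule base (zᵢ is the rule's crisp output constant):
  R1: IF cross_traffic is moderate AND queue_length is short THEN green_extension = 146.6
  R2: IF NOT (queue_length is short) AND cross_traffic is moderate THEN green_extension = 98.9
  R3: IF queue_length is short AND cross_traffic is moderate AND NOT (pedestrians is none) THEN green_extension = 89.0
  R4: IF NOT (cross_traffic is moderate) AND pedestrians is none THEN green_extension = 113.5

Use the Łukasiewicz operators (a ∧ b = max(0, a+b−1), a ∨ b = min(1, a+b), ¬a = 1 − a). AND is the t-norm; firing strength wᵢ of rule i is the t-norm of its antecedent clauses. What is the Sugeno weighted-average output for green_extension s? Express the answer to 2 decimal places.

113.50

R1 (z=146.6): moderate=0.27, short=0.37; AND[max(0, a+b−1)] → w = 0.00
R2 (z=98.9): ¬short=1−0.37=0.63, moderate=0.27; AND[max(0, a+b−1)] → w = 0.00
R3 (z=89.0): short=0.37, moderate=0.27, ¬none=1−0.35=0.65; AND[max(0, a+b−1)] → w = 0.00
R4 (z=113.5): ¬moderate=1−0.27=0.73, none=0.35; AND[max(0, a+b−1)] → w = 0.08
Weighted average = (0.00·146.6 + 0.00·98.9 + 0.00·89.0 + 0.08·113.5) / (0.00 + 0.00 + 0.00 + 0.08)
  = 9.0800 / 0.0800 = 113.50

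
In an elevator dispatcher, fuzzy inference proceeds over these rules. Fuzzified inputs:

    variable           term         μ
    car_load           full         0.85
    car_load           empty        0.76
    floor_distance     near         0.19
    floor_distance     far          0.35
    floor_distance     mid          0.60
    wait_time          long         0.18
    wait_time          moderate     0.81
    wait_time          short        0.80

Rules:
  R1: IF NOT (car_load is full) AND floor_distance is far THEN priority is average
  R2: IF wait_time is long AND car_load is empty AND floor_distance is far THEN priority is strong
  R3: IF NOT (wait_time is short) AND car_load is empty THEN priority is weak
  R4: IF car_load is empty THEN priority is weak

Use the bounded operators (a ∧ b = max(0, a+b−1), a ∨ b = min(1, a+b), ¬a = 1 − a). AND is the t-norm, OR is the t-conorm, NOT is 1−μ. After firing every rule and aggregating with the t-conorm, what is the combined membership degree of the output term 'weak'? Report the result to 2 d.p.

0.76

R1: ¬full=1−0.85=0.15, far=0.35; AND[max(0, a+b−1)] → w = 0.00
R2: long=0.18, empty=0.76, far=0.35; AND[max(0, a+b−1)] → w = 0.00
R3: ¬short=1−0.80=0.20, empty=0.76; AND[max(0, a+b−1)] → w = 0.00
R4: empty=0.76 → w = 0.76
Rules with consequent 'weak': {R3, R4} → strengths 0.00, 0.76
Aggregate via t-conorm [min(1, a+b)]: 0.76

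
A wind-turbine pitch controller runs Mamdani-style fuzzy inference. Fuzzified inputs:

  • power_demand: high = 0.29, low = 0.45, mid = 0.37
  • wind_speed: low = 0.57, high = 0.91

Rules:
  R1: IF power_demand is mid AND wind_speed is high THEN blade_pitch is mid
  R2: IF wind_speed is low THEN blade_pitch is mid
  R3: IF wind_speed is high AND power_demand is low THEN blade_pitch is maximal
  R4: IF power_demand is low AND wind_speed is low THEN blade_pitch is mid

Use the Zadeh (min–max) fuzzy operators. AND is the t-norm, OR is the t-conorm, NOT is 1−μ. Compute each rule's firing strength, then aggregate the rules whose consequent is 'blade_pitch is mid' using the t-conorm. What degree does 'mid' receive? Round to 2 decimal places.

0.57

R1: mid=0.37, high=0.91; AND[min(a, b)] → w = 0.37
R2: low=0.57 → w = 0.57
R3: high=0.91, low=0.45; AND[min(a, b)] → w = 0.45
R4: low=0.45, low=0.57; AND[min(a, b)] → w = 0.45
Rules with consequent 'mid': {R1, R2, R4} → strengths 0.37, 0.57, 0.45
Aggregate via t-conorm [max(a, b)]: 0.57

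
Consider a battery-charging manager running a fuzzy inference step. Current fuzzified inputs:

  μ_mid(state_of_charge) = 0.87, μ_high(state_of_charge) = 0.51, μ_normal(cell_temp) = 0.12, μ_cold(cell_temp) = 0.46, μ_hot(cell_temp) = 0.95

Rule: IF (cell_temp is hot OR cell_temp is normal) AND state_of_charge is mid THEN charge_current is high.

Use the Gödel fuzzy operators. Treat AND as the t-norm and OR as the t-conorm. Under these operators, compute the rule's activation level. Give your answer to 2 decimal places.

firing strength: (hot=0.95 OR normal=0.12) = 0.95; AND[min(a, b)] with mid=0.87 → w = 0.87

0.87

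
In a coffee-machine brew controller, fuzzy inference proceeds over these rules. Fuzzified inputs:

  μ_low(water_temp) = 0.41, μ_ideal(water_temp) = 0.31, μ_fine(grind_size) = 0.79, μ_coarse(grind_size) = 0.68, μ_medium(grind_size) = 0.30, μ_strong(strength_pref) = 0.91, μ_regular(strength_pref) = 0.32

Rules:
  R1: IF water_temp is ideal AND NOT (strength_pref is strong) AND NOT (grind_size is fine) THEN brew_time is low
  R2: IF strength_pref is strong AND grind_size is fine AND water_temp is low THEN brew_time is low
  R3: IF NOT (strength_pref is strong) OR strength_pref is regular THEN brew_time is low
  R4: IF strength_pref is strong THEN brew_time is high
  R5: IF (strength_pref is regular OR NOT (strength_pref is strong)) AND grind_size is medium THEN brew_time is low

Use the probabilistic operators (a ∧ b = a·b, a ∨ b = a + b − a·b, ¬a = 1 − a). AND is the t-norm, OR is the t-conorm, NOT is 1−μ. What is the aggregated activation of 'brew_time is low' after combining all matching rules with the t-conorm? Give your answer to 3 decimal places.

R1: ideal=0.31, ¬strong=1−0.91=0.09, ¬fine=1−0.79=0.21; AND[a·b] → w = 0.0059
R2: strong=0.91, fine=0.79, low=0.41; AND[a·b] → w = 0.2947
R3: ¬strong=1−0.91=0.09, regular=0.32; OR[a + b − a·b] → w = 0.3812
R4: strong=0.91 → w = 0.9100
R5: (regular=0.32 OR ¬strong=1−0.91=0.09) = 0.3812; AND[a·b] with medium=0.30 → w = 0.1144
Rules with consequent 'low': {R1, R2, R3, R5} → strengths 0.0059, 0.2947, 0.3812, 0.1144
Aggregate via t-conorm [a + b − a·b]: 0.6158

0.616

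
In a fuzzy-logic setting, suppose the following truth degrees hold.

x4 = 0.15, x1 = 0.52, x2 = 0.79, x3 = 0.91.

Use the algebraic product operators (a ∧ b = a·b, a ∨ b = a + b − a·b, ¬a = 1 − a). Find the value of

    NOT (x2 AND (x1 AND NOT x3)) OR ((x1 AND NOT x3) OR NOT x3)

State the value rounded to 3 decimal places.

NOT x3 = 1 − 0.9100 = 0.0900
x1 AND NOT x3 = a·b on (0.5200, 0.0900) = 0.0468
x2 AND (x1 AND NOT x3) = a·b on (0.7900, 0.0468) = 0.0370
NOT (x2 AND (x1 AND NOT x3)) = 1 − 0.0370 = 0.9630
NOT x3 = 1 − 0.9100 = 0.0900
x1 AND NOT x3 = a·b on (0.5200, 0.0900) = 0.0468
NOT x3 = 1 − 0.9100 = 0.0900
(x1 AND NOT x3) OR NOT x3 = a + b − a·b on (0.0468, 0.0900) = 0.1326
NOT (x2 AND (x1 AND NOT x3)) OR ((x1 AND NOT x3) OR NOT x3) = a + b − a·b on (0.9630, 0.1326) = 0.9679

0.968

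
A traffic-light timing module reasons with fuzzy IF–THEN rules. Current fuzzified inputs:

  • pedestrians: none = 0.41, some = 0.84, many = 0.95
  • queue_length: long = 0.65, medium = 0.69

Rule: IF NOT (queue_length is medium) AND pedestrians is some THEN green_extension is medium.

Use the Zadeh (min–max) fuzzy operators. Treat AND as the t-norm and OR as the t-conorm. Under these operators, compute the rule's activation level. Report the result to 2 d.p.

0.31

firing strength: ¬medium=1−0.69=0.31, some=0.84; AND[min(a, b)] → w = 0.31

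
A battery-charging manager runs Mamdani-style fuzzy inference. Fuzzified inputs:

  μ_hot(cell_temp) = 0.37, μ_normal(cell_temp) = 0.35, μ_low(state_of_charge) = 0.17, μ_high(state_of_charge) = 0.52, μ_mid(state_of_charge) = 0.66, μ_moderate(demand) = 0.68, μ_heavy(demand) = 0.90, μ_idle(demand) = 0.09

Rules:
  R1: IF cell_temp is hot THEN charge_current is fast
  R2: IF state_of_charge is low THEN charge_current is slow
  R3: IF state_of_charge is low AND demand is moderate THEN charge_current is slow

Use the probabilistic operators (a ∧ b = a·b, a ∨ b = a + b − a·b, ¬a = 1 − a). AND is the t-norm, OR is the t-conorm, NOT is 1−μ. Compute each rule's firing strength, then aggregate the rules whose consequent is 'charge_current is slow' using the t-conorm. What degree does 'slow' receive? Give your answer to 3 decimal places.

R1: hot=0.37 → w = 0.3700
R2: low=0.17 → w = 0.1700
R3: low=0.17, moderate=0.68; AND[a·b] → w = 0.1156
Rules with consequent 'slow': {R2, R3} → strengths 0.1700, 0.1156
Aggregate via t-conorm [a + b − a·b]: 0.2659

0.266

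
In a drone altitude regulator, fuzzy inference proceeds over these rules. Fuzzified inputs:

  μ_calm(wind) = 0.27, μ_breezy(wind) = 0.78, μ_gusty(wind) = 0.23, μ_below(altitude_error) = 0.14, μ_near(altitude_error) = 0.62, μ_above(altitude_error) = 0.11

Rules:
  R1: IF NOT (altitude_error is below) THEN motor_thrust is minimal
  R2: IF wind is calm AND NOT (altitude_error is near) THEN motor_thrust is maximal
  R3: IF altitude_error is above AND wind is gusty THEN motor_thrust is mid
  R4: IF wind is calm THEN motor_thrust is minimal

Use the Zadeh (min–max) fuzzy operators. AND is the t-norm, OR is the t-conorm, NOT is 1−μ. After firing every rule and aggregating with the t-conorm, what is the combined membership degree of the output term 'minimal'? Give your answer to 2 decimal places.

R1: ¬below=1−0.14=0.86 → w = 0.86
R2: calm=0.27, ¬near=1−0.62=0.38; AND[min(a, b)] → w = 0.27
R3: above=0.11, gusty=0.23; AND[min(a, b)] → w = 0.11
R4: calm=0.27 → w = 0.27
Rules with consequent 'minimal': {R1, R4} → strengths 0.86, 0.27
Aggregate via t-conorm [max(a, b)]: 0.86

0.86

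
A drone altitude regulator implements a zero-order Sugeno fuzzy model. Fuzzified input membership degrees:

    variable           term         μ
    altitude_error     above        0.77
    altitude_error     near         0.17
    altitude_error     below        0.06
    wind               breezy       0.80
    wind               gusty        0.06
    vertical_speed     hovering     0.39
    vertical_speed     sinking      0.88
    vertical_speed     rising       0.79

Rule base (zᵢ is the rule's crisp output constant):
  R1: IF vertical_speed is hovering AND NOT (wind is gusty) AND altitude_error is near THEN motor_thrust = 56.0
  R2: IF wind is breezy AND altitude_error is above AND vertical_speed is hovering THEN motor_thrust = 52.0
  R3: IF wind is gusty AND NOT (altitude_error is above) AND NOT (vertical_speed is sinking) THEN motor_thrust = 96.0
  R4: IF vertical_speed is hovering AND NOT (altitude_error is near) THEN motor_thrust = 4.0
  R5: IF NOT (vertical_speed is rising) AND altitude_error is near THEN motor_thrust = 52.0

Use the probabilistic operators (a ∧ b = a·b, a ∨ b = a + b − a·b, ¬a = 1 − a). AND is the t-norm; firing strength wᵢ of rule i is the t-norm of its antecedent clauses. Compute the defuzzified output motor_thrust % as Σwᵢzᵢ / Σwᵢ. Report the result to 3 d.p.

R1 (z=56.0): hovering=0.39, ¬gusty=1−0.06=0.94, near=0.17; AND[a·b] → w = 0.0623
R2 (z=52.0): breezy=0.80, above=0.77, hovering=0.39; AND[a·b] → w = 0.2402
R3 (z=96.0): gusty=0.06, ¬above=1−0.77=0.23, ¬sinking=1−0.88=0.12; AND[a·b] → w = 0.0017
R4 (z=4.0): hovering=0.39, ¬near=1−0.17=0.83; AND[a·b] → w = 0.3237
R5 (z=52.0): ¬rising=1−0.79=0.21, near=0.17; AND[a·b] → w = 0.0357
Weighted average = (0.0623·56.0 + 0.2402·52.0 + 0.0017·96.0 + 0.3237·4.0 + 0.0357·52.0) / (0.0623 + 0.2402 + 0.0017 + 0.3237 + 0.0357)
  = 19.2927 / 0.6636 = 29.072

29.072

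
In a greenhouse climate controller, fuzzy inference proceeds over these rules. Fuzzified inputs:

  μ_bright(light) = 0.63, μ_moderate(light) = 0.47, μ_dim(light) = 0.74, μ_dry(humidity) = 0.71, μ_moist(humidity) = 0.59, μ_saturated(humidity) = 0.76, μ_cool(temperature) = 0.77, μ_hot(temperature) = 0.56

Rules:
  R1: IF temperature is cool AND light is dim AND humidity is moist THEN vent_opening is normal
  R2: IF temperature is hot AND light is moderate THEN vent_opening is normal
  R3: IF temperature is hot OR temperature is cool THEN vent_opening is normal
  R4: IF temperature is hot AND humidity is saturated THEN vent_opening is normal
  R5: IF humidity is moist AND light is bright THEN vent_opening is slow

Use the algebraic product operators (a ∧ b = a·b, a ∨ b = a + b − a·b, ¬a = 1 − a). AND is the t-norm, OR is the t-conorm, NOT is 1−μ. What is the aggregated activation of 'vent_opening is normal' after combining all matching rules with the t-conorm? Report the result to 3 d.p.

0.972

R1: cool=0.77, dim=0.74, moist=0.59; AND[a·b] → w = 0.3362
R2: hot=0.56, moderate=0.47; AND[a·b] → w = 0.2632
R3: hot=0.56, cool=0.77; OR[a + b − a·b] → w = 0.8988
R4: hot=0.56, saturated=0.76; AND[a·b] → w = 0.4256
R5: moist=0.59, bright=0.63; AND[a·b] → w = 0.3717
Rules with consequent 'normal': {R1, R2, R3, R4} → strengths 0.3362, 0.2632, 0.8988, 0.4256
Aggregate via t-conorm [a + b − a·b]: 0.9716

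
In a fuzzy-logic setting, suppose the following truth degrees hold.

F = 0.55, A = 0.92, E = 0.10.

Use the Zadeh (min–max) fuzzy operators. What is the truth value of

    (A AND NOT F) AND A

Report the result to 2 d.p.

NOT F = 1 − 0.55 = 0.45
A AND NOT F = min(a, b) on (0.92, 0.45) = 0.45
(A AND NOT F) AND A = min(a, b) on (0.45, 0.92) = 0.45

0.45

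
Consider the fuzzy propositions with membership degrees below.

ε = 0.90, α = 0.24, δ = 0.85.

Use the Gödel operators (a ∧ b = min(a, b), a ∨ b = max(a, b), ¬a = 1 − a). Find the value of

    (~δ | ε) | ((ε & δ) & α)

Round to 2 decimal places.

0.90

~δ = 1 − 0.85 = 0.15
~δ | ε = max(a, b) on (0.15, 0.90) = 0.90
ε & δ = min(a, b) on (0.90, 0.85) = 0.85
(ε & δ) & α = min(a, b) on (0.85, 0.24) = 0.24
(~δ | ε) | ((ε & δ) & α) = max(a, b) on (0.90, 0.24) = 0.90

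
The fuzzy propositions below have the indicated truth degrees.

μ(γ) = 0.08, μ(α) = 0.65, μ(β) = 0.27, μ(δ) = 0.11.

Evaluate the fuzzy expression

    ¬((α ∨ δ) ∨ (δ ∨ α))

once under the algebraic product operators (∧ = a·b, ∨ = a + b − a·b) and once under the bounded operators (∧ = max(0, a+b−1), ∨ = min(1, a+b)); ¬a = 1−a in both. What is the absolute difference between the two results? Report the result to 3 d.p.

0.097

Under algebraic product:
  α ∨ δ = a + b − a·b on (0.6500, 0.1100) = 0.6885
  δ ∨ α = a + b − a·b on (0.1100, 0.6500) = 0.6885
  (α ∨ δ) ∨ (δ ∨ α) = a + b − a·b on (0.6885, 0.6885) = 0.9030
  ¬((α ∨ δ) ∨ (δ ∨ α)) = 1 − 0.9030 = 0.0970
  → value = 0.0970
Under bounded:
  α ∨ δ = min(1, a+b) on (0.65, 0.11) = 0.76
  δ ∨ α = min(1, a+b) on (0.11, 0.65) = 0.76
  (α ∨ δ) ∨ (δ ∨ α) = min(1, a+b) on (0.76, 0.76) = 1.00
  ¬((α ∨ δ) ∨ (δ ∨ α)) = 1 − 1.00 = 0.00
  → value = 0.0000
|0.0970 − 0.0000| = 0.097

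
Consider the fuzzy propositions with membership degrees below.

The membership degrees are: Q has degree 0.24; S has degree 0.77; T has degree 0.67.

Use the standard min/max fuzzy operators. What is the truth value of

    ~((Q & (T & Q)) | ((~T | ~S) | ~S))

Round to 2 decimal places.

T & Q = min(a, b) on (0.67, 0.24) = 0.24
Q & (T & Q) = min(a, b) on (0.24, 0.24) = 0.24
~T = 1 − 0.67 = 0.33
~S = 1 − 0.77 = 0.23
~T | ~S = max(a, b) on (0.33, 0.23) = 0.33
~S = 1 − 0.77 = 0.23
(~T | ~S) | ~S = max(a, b) on (0.33, 0.23) = 0.33
(Q & (T & Q)) | ((~T | ~S) | ~S) = max(a, b) on (0.24, 0.33) = 0.33
~((Q & (T & Q)) | ((~T | ~S) | ~S)) = 1 − 0.33 = 0.67

0.67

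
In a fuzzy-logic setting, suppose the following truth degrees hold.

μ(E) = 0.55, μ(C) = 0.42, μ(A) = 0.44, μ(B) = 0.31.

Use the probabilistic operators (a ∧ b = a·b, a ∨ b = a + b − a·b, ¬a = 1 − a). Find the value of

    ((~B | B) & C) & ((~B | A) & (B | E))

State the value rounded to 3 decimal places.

0.188

~B = 1 − 0.3100 = 0.6900
~B | B = a + b − a·b on (0.6900, 0.3100) = 0.7861
(~B | B) & C = a·b on (0.7861, 0.4200) = 0.3302
~B = 1 − 0.3100 = 0.6900
~B | A = a + b − a·b on (0.6900, 0.4400) = 0.8264
B | E = a + b − a·b on (0.3100, 0.5500) = 0.6895
(~B | A) & (B | E) = a·b on (0.8264, 0.6895) = 0.5698
((~B | B) & C) & ((~B | A) & (B | E)) = a·b on (0.3302, 0.5698) = 0.1881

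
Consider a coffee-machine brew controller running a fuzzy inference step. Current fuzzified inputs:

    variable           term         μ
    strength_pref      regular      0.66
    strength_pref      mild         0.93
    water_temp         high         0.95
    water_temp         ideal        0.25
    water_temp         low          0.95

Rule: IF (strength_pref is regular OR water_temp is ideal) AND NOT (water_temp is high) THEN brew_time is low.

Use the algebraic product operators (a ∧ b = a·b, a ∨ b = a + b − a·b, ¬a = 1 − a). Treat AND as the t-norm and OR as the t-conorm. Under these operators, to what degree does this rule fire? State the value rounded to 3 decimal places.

0.037

firing strength: (regular=0.66 OR ideal=0.25) = 0.7450; AND[a·b] with ¬high=1−0.95=0.05 → w = 0.0373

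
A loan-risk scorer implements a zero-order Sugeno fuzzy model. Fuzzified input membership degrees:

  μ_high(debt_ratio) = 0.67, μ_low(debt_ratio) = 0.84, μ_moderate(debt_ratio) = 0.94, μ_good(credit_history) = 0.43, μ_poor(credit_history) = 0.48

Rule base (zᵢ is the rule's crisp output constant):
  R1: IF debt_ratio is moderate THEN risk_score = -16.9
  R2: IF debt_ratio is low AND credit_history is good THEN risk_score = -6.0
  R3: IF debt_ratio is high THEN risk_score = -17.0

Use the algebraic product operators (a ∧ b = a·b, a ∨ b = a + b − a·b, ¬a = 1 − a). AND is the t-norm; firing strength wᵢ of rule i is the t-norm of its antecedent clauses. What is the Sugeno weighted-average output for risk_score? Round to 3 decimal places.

-14.937

R1 (z=-16.9): moderate=0.94 → w = 0.9400
R2 (z=-6.0): low=0.84, good=0.43; AND[a·b] → w = 0.3612
R3 (z=-17.0): high=0.67 → w = 0.6700
Weighted average = (0.9400·-16.9 + 0.3612·-6.0 + 0.6700·-17.0) / (0.9400 + 0.3612 + 0.6700)
  = -29.4432 / 1.9712 = -14.937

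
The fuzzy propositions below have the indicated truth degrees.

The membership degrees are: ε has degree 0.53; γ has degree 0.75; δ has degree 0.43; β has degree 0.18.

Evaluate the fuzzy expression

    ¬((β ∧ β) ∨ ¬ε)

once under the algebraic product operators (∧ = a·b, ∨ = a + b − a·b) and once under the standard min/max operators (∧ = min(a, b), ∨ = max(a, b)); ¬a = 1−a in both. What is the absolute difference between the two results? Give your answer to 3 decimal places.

0.017

Under algebraic product:
  β ∧ β = a·b on (0.1800, 0.1800) = 0.0324
  ¬ε = 1 − 0.5300 = 0.4700
  (β ∧ β) ∨ ¬ε = a + b − a·b on (0.0324, 0.4700) = 0.4872
  ¬((β ∧ β) ∨ ¬ε) = 1 − 0.4872 = 0.5128
  → value = 0.5128
Under standard min/max:
  β ∧ β = min(a, b) on (0.18, 0.18) = 0.18
  ¬ε = 1 − 0.53 = 0.47
  (β ∧ β) ∨ ¬ε = max(a, b) on (0.18, 0.47) = 0.47
  ¬((β ∧ β) ∨ ¬ε) = 1 − 0.47 = 0.53
  → value = 0.5300
|0.5128 − 0.5300| = 0.017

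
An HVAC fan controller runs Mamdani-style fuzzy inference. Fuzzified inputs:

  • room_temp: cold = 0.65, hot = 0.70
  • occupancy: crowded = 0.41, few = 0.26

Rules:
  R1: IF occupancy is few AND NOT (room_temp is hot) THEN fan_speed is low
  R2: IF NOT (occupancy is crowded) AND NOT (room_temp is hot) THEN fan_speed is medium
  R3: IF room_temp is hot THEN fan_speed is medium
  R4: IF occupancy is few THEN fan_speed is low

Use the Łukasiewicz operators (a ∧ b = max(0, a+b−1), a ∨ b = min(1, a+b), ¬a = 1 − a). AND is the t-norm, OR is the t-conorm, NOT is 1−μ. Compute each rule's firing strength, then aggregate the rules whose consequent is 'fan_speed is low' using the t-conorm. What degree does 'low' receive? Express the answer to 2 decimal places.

0.26

R1: few=0.26, ¬hot=1−0.70=0.30; AND[max(0, a+b−1)] → w = 0.00
R2: ¬crowded=1−0.41=0.59, ¬hot=1−0.70=0.30; AND[max(0, a+b−1)] → w = 0.00
R3: hot=0.70 → w = 0.70
R4: few=0.26 → w = 0.26
Rules with consequent 'low': {R1, R4} → strengths 0.00, 0.26
Aggregate via t-conorm [min(1, a+b)]: 0.26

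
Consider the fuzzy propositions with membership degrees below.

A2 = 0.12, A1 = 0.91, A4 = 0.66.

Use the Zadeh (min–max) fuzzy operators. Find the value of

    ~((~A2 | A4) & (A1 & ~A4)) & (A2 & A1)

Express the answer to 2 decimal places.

0.12

~A2 = 1 − 0.12 = 0.88
~A2 | A4 = max(a, b) on (0.88, 0.66) = 0.88
~A4 = 1 − 0.66 = 0.34
A1 & ~A4 = min(a, b) on (0.91, 0.34) = 0.34
(~A2 | A4) & (A1 & ~A4) = min(a, b) on (0.88, 0.34) = 0.34
~((~A2 | A4) & (A1 & ~A4)) = 1 − 0.34 = 0.66
A2 & A1 = min(a, b) on (0.12, 0.91) = 0.12
~((~A2 | A4) & (A1 & ~A4)) & (A2 & A1) = min(a, b) on (0.66, 0.12) = 0.12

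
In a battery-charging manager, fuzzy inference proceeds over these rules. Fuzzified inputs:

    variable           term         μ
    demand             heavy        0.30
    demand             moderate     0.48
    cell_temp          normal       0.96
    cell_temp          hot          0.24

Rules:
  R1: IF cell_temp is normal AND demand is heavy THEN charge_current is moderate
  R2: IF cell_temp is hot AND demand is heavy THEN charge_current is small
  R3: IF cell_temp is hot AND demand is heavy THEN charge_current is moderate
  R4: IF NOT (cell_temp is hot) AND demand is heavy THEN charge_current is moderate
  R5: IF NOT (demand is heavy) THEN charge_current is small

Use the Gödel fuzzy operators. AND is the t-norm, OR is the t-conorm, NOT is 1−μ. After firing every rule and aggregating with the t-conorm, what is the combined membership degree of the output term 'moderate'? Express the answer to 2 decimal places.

0.30

R1: normal=0.96, heavy=0.30; AND[min(a, b)] → w = 0.30
R2: hot=0.24, heavy=0.30; AND[min(a, b)] → w = 0.24
R3: hot=0.24, heavy=0.30; AND[min(a, b)] → w = 0.24
R4: ¬hot=1−0.24=0.76, heavy=0.30; AND[min(a, b)] → w = 0.30
R5: ¬heavy=1−0.30=0.70 → w = 0.70
Rules with consequent 'moderate': {R1, R3, R4} → strengths 0.30, 0.24, 0.30
Aggregate via t-conorm [max(a, b)]: 0.30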